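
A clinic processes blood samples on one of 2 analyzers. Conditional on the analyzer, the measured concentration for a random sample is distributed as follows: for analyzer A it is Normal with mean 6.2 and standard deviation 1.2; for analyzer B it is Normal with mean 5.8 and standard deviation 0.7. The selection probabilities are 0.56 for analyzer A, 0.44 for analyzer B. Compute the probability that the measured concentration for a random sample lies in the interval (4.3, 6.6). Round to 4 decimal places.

Conditional on each analyzer, P(4.3 < X < 6.6): A: 0.573886; B: 0.857389.
By total probability, P(4.3 < X < 6.6) = 0.56·0.573886 + 0.44·0.857389 = 0.698627.

0.6986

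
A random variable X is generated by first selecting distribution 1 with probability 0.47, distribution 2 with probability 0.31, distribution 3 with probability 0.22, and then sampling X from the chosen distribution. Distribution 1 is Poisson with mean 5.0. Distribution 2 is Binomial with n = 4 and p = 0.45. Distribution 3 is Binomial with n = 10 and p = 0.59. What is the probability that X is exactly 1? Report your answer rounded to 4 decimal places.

0.1091

Conditional on each component, P(X = 1): 1: 0.0336897; 2: 0.299475; 3: 0.00193155.
By total probability, P(X = 1) = 0.47·0.0336897 + 0.31·0.299475 + 0.22·0.00193155 = 0.109096.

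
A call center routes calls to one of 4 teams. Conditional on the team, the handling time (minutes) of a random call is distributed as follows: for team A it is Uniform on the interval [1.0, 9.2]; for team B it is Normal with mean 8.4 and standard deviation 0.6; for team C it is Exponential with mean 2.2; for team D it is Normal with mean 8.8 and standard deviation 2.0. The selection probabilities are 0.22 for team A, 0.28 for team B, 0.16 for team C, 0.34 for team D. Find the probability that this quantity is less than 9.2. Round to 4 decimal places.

Conditional on each team, P(X < 9.2): A: 1; B: 0.908789; C: 0.984729; D: 0.57926.
By total probability, P(X < 9.2) = 0.22·1 + 0.28·0.908789 + 0.16·0.984729 + 0.34·0.57926 = 0.828966.

0.8290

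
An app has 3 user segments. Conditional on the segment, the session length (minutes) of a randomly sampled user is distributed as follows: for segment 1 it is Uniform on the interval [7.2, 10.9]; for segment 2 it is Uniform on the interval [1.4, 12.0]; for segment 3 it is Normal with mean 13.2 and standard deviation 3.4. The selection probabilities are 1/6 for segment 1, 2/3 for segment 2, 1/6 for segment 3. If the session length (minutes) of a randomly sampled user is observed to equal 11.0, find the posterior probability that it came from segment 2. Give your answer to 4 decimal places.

Likelihoods f(11.0 | ·): 1: 0; 2: 0.0943396; 3: 0.0951732.
Posterior ∝ prior × likelihood. Numerator for 2: 0.666667·0.0943396 = 0.0628931.
Normalizing constant: 0.166667·0 + 0.666667·0.0943396 + 0.166667·0.0951732 = 0.0787553.
P(2 | observation) = 0.0628931 / 0.0787553 = 0.798589.

0.7986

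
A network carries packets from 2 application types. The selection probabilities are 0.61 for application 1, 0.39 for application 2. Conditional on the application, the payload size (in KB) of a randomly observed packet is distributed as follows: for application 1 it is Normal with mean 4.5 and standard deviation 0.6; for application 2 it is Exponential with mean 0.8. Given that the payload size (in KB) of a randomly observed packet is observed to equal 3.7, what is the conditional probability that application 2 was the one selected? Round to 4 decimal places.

Likelihoods f(3.7 | ·): 1: 0.27335; 2: 0.0122546.
Posterior ∝ prior × likelihood. Numerator for 2: 0.39·0.0122546 = 0.00477928.
Normalizing constant: 0.61·0.27335 + 0.39·0.0122546 = 0.171523.
P(2 | observation) = 0.00477928 / 0.171523 = 0.0278638.

0.0279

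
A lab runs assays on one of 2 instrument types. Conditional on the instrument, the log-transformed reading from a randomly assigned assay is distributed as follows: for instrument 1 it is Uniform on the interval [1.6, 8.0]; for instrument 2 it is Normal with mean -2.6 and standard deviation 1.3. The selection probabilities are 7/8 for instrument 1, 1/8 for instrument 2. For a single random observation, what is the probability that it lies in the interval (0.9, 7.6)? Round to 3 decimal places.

Conditional on each instrument, P(0.9 < X < 7.6): 1: 0.9375; 2: 0.00354797.
By total probability, P(0.9 < X < 7.6) = 0.875·0.9375 + 0.125·0.00354797 = 0.820756.

0.821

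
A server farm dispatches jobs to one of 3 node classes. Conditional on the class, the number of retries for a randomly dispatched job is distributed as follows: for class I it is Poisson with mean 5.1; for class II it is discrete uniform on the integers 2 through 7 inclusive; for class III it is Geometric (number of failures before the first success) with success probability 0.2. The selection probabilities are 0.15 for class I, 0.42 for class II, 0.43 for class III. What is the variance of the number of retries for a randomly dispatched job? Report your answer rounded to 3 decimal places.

Per component, I: μ=5.1, E[X²]=31.11; II: μ=4.5, E[X²]=23.1667; III: μ=4, E[X²]=36.
E[X] = 0.15·5.1 + 0.42·4.5 + 0.43·4 = 4.375.
E[X²] = 0.15·31.11 + 0.42·23.1667 + 0.43·36 = 29.8765.
Var(X) = E[X²] − (E[X])² = 29.8765 − 19.1406 = 10.7359.

10.736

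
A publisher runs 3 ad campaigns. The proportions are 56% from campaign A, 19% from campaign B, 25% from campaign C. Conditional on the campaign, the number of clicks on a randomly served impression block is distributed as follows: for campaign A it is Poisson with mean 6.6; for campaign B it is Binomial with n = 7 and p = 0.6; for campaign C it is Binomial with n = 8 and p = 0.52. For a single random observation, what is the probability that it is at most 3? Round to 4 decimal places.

0.1941

Conditional on each campaign, P(X ≤ 3): A: 0.105151; B: 0.289792; C: 0.320474.
By total probability, P(X ≤ 3) = 0.56·0.105151 + 0.19·0.289792 + 0.25·0.320474 = 0.194064.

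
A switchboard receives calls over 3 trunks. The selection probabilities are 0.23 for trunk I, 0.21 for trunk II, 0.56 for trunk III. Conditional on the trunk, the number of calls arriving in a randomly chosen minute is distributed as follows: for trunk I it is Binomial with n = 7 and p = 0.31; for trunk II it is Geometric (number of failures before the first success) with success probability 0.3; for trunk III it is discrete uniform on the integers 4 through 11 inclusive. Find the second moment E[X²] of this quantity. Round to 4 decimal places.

For each component E[X²] = Var + (mean)², giving I: 6.2062; II: 13.2222; III: 61.5.
Overall E[X²] = 0.23·6.2062 + 0.21·13.2222 + 0.56·61.5 = 38.6441.

38.6441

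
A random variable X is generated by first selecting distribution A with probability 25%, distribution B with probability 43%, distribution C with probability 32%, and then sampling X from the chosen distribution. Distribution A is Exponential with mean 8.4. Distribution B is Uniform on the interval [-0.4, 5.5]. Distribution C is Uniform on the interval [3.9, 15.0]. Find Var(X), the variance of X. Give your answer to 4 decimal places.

Per component, A: μ=8.4, E[X²]=141.12; B: μ=2.55, E[X²]=9.40333; C: μ=9.45, E[X²]=99.57.
E[X] = 0.25·8.4 + 0.43·2.55 + 0.32·9.45 = 6.2205.
E[X²] = 0.25·141.12 + 0.43·9.40333 + 0.32·99.57 = 71.1858.
Var(X) = E[X²] − (E[X])² = 71.1858 − 38.6946 = 32.4912.

32.4912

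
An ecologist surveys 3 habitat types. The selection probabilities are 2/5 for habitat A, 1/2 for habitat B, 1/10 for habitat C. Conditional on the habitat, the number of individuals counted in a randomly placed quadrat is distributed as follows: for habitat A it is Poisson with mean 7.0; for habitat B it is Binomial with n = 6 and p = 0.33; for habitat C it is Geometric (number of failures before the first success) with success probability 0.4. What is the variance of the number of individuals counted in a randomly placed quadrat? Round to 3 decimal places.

10.100

Per component, A: μ=7, E[X²]=56; B: μ=1.98, E[X²]=5.247; C: μ=1.5, E[X²]=6.
E[X] = 0.4·7 + 0.5·1.98 + 0.1·1.5 = 3.94.
E[X²] = 0.4·56 + 0.5·5.247 + 0.1·6 = 25.6235.
Var(X) = E[X²] − (E[X])² = 25.6235 − 15.5236 = 10.0999.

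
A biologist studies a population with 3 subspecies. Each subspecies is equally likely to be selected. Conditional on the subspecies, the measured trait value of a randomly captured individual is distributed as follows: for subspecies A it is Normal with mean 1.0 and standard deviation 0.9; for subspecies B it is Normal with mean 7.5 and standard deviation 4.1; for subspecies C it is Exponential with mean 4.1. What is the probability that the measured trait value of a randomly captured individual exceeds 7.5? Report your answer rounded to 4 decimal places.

Conditional on each subspecies, P(X > 7.5): A: 2.55795e-13; B: 0.5; C: 0.160531.
By total probability, P(X > 7.5) = 0.333333·2.55795e-13 + 0.333333·0.5 + 0.333333·0.160531 = 0.220177.

0.2202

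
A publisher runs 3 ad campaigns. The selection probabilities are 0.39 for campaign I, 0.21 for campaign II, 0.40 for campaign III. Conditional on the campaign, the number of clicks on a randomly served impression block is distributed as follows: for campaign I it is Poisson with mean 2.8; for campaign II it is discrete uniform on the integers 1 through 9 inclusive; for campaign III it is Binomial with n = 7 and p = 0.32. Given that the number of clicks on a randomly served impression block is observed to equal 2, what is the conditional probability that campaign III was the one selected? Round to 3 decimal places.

Likelihoods P(X=2 | ·): I: 0.238375; II: 0.111111; III: 0.312654.
Posterior ∝ prior × likelihood. Numerator for III: 0.4·0.312654 = 0.125062.
Normalizing constant: 0.39·0.238375 + 0.21·0.111111 + 0.4·0.312654 = 0.241361.
P(III | observation) = 0.125062 / 0.241361 = 0.518151.

0.518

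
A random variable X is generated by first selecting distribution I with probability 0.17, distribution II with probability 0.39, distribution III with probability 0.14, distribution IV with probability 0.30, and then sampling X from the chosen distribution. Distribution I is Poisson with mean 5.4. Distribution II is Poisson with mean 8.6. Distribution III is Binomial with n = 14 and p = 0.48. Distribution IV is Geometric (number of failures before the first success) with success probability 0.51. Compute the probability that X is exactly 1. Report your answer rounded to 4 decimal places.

0.0799

Conditional on each component, P(X = 1): I: 0.0243895; II: 0.00158331; III: 0.00136588; IV: 0.2499.
By total probability, P(X = 1) = 0.17·0.0243895 + 0.39·0.00158331 + 0.14·0.00136588 + 0.3·0.2499 = 0.0799249.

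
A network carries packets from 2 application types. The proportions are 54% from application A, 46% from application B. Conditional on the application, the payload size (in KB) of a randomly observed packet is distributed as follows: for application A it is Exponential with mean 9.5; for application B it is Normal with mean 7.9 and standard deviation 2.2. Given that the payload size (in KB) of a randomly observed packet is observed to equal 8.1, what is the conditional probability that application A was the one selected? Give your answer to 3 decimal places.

Likelihoods f(8.1 | ·): A: 0.0448728; B: 0.18059.
Posterior ∝ prior × likelihood. Numerator for A: 0.54·0.0448728 = 0.0242313.
Normalizing constant: 0.54·0.0448728 + 0.46·0.18059 = 0.107303.
P(A | observation) = 0.0242313 / 0.107303 = 0.225822.

0.226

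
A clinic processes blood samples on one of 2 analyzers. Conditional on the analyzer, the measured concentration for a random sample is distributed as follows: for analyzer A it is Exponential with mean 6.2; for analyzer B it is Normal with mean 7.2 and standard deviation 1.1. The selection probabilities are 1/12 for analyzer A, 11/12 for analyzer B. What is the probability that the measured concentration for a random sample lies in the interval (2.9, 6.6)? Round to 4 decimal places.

0.2917

Conditional on each analyzer, P(2.9 < X < 6.6): A: 0.28152; B: 0.292674.
By total probability, P(2.9 < X < 6.6) = 0.0833333·0.28152 + 0.916667·0.292674 = 0.291745.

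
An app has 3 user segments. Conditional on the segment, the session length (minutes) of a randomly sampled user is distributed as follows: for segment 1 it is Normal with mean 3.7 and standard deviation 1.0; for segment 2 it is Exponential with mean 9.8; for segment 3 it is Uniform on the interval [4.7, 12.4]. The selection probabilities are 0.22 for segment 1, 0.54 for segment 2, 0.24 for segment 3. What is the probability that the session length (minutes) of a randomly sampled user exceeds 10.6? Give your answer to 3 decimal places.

0.239

Conditional on each segment, P(X > 10.6): 1: 2.60014e-12; 2: 0.339042; 3: 0.233766.
By total probability, P(X > 10.6) = 0.22·2.60014e-12 + 0.54·0.339042 + 0.24·0.233766 = 0.239186.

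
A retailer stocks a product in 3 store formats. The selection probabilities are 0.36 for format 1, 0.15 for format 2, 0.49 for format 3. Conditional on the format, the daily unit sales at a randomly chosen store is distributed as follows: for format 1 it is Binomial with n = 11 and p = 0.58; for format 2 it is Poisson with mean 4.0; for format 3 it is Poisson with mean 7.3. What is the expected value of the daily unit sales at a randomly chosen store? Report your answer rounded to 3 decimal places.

Component means — 1: 6.38; 2: 4; 3: 7.3.
E[X] = 0.36·6.38 + 0.15·4 + 0.49·7.3 = 6.4738.

6.474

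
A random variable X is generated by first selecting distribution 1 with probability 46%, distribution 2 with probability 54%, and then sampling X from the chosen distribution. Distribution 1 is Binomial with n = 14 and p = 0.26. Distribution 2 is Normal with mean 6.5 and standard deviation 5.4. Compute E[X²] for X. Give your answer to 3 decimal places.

For each component E[X²] = Var + (mean)², giving 1: 15.9432; 2: 71.41.
Overall E[X²] = 0.46·15.9432 + 0.54·71.41 = 45.8953.

45.895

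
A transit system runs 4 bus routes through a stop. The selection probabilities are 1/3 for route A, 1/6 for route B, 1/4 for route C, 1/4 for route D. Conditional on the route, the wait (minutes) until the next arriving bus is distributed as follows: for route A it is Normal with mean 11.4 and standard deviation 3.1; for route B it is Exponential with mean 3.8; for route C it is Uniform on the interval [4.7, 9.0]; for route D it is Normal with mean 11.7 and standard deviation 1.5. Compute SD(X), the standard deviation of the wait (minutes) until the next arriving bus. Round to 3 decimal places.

Per component, A: μ=11.4, E[X²]=139.57; B: μ=3.8, E[X²]=28.88; C: μ=6.85, E[X²]=48.4633; D: μ=11.7, E[X²]=139.14.
E[X] = 0.333333·11.4 + 0.166667·3.8 + 0.25·6.85 + 0.25·11.7 = 9.07083.
E[X²] = 0.333333·139.57 + 0.166667·28.88 + 0.25·48.4633 + 0.25·139.14 = 98.2375.
Var(X) = E[X²] − (E[X])² = 98.2375 − 82.28 = 15.9575.
SD(X) = √15.9575 = 3.99468.

3.995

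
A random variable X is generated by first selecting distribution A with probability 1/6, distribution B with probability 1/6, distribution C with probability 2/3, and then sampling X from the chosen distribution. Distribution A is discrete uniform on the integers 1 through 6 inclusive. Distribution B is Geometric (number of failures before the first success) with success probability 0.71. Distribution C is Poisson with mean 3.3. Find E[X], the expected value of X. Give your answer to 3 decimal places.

Component means — A: 3.5; B: 0.408451; C: 3.3.
E[X] = 0.166667·3.5 + 0.166667·0.408451 + 0.666667·3.3 = 2.85141.

2.851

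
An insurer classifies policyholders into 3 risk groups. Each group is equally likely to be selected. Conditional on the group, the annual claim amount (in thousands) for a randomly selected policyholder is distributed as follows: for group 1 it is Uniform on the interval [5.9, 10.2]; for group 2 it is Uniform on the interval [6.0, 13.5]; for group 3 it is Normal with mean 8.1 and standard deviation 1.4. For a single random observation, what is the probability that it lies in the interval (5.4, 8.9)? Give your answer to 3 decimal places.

Conditional on each group, P(5.4 < X < 8.9): 1: 0.697674; 2: 0.386667; 3: 0.689253.
By total probability, P(5.4 < X < 8.9) = 0.333333·0.697674 + 0.333333·0.386667 + 0.333333·0.689253 = 0.591198.

0.591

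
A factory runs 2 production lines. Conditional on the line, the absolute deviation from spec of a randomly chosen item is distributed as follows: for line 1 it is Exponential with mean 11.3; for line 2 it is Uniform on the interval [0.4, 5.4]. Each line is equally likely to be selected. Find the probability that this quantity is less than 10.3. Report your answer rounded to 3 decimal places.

0.799

Conditional on each line, P(X < 10.3): 1: 0.598081; 2: 1.
By total probability, P(X < 10.3) = 0.5·0.598081 + 0.5·1 = 0.79904.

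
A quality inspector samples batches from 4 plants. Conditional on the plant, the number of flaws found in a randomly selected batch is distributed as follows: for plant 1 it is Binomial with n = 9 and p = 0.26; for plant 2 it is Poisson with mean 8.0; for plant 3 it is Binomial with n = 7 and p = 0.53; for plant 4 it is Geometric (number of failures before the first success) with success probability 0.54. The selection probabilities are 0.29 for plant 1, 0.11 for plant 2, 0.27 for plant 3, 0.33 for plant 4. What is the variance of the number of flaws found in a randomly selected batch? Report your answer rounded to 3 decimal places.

6.884

Per component, 1: μ=2.34, E[X²]=7.2072; 2: μ=8, E[X²]=72; 3: μ=3.71, E[X²]=15.5078; 4: μ=0.851852, E[X²]=2.30316.
E[X] = 0.29·2.34 + 0.11·8 + 0.27·3.71 + 0.33·0.851852 = 2.84141.
E[X²] = 0.29·7.2072 + 0.11·72 + 0.27·15.5078 + 0.33·2.30316 = 14.9572.
Var(X) = E[X²] − (E[X])² = 14.9572 − 8.07362 = 6.88362.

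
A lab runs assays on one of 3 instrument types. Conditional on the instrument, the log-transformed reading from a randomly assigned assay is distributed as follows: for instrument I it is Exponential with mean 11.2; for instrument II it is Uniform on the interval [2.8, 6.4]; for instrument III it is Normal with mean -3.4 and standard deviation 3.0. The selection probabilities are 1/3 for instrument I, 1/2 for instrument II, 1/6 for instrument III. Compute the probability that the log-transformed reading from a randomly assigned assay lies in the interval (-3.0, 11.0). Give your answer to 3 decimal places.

0.783

Conditional on each instrument, P(-3.0 < X < 11.0): I: 0.625492; II: 1; III: 0.446964.
By total probability, P(-3.0 < X < 11.0) = 0.333333·0.625492 + 0.5·1 + 0.166667·0.446964 = 0.782991.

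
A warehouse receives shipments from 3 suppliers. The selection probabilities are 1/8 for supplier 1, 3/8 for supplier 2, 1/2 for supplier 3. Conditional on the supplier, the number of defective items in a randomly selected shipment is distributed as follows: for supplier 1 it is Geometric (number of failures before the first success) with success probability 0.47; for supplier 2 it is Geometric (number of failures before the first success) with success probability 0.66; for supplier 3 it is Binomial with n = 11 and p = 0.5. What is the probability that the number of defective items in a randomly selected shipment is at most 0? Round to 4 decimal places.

0.3065

Conditional on each supplier, P(X ≤ 0): 1: 0.47; 2: 0.66; 3: 0.000488281.
By total probability, P(X ≤ 0) = 0.125·0.47 + 0.375·0.66 + 0.5·0.000488281 = 0.306494.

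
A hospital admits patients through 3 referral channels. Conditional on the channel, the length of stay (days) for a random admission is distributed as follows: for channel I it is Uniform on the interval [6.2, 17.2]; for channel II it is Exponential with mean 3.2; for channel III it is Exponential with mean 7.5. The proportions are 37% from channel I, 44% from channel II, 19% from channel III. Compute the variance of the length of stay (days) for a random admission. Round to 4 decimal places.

33.4721

Per component, I: μ=11.7, E[X²]=146.973; II: μ=3.2, E[X²]=20.48; III: μ=7.5, E[X²]=112.5.
E[X] = 0.37·11.7 + 0.44·3.2 + 0.19·7.5 = 7.162.
E[X²] = 0.37·146.973 + 0.44·20.48 + 0.19·112.5 = 84.7663.
Var(X) = E[X²] − (E[X])² = 84.7663 − 51.2942 = 33.4721.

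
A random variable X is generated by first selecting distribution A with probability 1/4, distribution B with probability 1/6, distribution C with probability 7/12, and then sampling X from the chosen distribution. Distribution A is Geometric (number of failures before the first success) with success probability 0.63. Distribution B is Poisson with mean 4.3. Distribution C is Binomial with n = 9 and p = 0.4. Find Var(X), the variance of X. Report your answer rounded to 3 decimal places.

Per component, A: μ=0.587302, E[X²]=1.27715; B: μ=4.3, E[X²]=22.79; C: μ=3.6, E[X²]=15.12.
E[X] = 0.25·0.587302 + 0.166667·4.3 + 0.583333·3.6 = 2.96349.
E[X²] = 0.25·1.27715 + 0.166667·22.79 + 0.583333·15.12 = 12.9376.
Var(X) = E[X²] − (E[X])² = 12.9376 − 8.78229 = 4.15534.

4.155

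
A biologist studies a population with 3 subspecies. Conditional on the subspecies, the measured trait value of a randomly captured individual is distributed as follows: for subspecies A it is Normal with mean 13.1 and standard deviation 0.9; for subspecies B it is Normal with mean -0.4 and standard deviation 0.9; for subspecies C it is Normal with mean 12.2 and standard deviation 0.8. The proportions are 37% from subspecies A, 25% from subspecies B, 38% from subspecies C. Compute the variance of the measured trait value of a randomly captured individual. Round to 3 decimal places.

Per component, A: μ=13.1, E[X²]=172.42; B: μ=-0.4, E[X²]=0.97; C: μ=12.2, E[X²]=149.48.
E[X] = 0.37·13.1 + 0.25·-0.4 + 0.38·12.2 = 9.383.
E[X²] = 0.37·172.42 + 0.25·0.97 + 0.38·149.48 = 120.84.
Var(X) = E[X²] − (E[X])² = 120.84 − 88.0407 = 32.7996.

32.800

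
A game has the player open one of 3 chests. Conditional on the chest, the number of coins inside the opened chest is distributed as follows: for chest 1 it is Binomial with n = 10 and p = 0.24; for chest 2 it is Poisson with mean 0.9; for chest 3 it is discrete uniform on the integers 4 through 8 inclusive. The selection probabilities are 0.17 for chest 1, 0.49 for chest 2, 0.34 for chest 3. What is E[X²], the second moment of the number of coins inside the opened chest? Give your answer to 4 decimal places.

For each component E[X²] = Var + (mean)², giving 1: 7.584; 2: 1.71; 3: 38.
Overall E[X²] = 0.17·7.584 + 0.49·1.71 + 0.34·38 = 15.0472.

15.0472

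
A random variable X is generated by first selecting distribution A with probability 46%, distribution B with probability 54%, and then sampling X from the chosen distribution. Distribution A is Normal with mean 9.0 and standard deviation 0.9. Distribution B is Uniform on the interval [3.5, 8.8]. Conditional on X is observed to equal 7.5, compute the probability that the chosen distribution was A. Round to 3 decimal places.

0.333

Likelihoods f(7.5 | ·): A: 0.11053; B: 0.188679.
Posterior ∝ prior × likelihood. Numerator for A: 0.46·0.11053 = 0.0508439.
Normalizing constant: 0.46·0.11053 + 0.54·0.188679 = 0.152731.
P(A | observation) = 0.0508439 / 0.152731 = 0.332899.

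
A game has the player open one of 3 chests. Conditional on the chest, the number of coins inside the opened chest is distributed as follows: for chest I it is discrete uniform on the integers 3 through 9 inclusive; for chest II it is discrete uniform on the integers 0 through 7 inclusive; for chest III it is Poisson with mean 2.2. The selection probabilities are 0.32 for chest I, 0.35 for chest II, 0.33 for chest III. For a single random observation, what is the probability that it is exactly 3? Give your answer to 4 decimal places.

0.1544

Conditional on each chest, P(X = 3): I: 0.142857; II: 0.125; III: 0.196639.
By total probability, P(X = 3) = 0.32·0.142857 + 0.35·0.125 + 0.33·0.196639 = 0.154355.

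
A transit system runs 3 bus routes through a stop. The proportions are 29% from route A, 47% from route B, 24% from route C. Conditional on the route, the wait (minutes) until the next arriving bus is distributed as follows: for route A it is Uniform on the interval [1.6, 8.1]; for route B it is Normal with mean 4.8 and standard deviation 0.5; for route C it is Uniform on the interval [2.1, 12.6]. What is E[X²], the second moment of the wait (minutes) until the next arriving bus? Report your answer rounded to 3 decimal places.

For each component E[X²] = Var + (mean)², giving A: 27.0433; B: 23.29; C: 63.21.
Overall E[X²] = 0.29·27.0433 + 0.47·23.29 + 0.24·63.21 = 33.9593.

33.959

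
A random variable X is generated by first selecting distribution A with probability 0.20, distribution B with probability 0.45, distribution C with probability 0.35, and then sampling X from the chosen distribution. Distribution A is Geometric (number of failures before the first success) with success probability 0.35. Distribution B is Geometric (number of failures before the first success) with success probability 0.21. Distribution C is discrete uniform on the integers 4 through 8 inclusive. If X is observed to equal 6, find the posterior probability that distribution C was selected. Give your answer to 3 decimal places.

Likelihoods P(X=6 | ·): A: 0.0263966; B: 0.0510484; C: 0.2.
Posterior ∝ prior × likelihood. Numerator for C: 0.35·0.2 = 0.07.
Normalizing constant: 0.2·0.0263966 + 0.45·0.0510484 + 0.35·0.2 = 0.0982511.
P(C | observation) = 0.07 / 0.0982511 = 0.71246.

0.712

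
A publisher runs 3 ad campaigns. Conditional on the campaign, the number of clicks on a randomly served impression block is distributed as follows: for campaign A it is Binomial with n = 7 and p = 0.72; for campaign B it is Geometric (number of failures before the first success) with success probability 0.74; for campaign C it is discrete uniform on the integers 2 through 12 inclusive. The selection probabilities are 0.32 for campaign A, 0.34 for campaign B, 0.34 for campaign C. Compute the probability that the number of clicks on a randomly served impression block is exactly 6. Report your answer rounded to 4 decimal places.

0.1184

Conditional on each campaign, P(X = 6): A: 0.273056; B: 0.000228598; C: 0.0909091.
By total probability, P(X = 6) = 0.32·0.273056 + 0.34·0.000228598 + 0.34·0.0909091 = 0.118365.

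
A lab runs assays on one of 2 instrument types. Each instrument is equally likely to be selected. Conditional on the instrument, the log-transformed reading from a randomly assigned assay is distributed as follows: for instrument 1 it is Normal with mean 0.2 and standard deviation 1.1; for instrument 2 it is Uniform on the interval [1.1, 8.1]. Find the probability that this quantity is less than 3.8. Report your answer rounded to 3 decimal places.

0.693

Conditional on each instrument, P(X < 3.8): 1: 0.999467; 2: 0.385714.
By total probability, P(X < 3.8) = 0.5·0.999467 + 0.5·0.385714 = 0.692591.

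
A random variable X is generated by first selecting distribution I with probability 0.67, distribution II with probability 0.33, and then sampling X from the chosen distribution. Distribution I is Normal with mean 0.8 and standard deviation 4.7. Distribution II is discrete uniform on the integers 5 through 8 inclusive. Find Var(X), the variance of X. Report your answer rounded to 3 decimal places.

22.396

Per component, I: μ=0.8, E[X²]=22.73; II: μ=6.5, E[X²]=43.5.
E[X] = 0.67·0.8 + 0.33·6.5 = 2.681.
E[X²] = 0.67·22.73 + 0.33·43.5 = 29.5841.
Var(X) = E[X²] − (E[X])² = 29.5841 − 7.18776 = 22.3963.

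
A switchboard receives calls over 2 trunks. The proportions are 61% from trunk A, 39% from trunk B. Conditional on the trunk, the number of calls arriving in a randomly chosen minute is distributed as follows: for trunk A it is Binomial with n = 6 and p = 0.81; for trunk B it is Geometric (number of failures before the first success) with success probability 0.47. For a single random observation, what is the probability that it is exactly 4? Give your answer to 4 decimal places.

Conditional on each trunk, P(X = 4): A: 0.233098; B: 0.0370853.
By total probability, P(X = 4) = 0.61·0.233098 + 0.39·0.0370853 = 0.156653.

0.1567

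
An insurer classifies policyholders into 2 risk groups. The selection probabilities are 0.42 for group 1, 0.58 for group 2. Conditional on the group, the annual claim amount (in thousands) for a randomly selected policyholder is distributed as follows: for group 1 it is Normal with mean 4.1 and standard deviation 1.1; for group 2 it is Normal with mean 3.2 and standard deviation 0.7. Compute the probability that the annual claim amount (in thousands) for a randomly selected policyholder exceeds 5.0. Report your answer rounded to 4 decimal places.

Conditional on each group, P(X > 5.0): 1: 0.206627; 2: 0.005064.
By total probability, P(X > 5.0) = 0.42·0.206627 + 0.58·0.005064 = 0.0897203.

0.0897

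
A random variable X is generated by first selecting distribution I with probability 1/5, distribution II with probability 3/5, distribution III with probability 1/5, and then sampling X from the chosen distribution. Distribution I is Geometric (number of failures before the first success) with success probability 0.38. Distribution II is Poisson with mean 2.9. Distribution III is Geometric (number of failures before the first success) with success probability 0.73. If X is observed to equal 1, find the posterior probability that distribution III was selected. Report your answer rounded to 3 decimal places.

Likelihoods P(X=1 | ·): I: 0.2356; II: 0.159567; III: 0.1971.
Posterior ∝ prior × likelihood. Numerator for III: 0.2·0.1971 = 0.03942.
Normalizing constant: 0.2·0.2356 + 0.6·0.159567 + 0.2·0.1971 = 0.18228.
P(III | observation) = 0.03942 / 0.18228 = 0.21626.

0.216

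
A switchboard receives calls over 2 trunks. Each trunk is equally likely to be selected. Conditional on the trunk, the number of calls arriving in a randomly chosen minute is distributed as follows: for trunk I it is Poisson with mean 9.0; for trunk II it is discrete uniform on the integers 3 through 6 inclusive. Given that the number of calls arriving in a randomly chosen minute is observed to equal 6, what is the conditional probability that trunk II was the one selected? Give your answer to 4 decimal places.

Likelihoods P(X=6 | ·): I: 0.0910903; II: 0.25.
Posterior ∝ prior × likelihood. Numerator for II: 0.5·0.25 = 0.125.
Normalizing constant: 0.5·0.0910903 + 0.5·0.25 = 0.170545.
P(II | observation) = 0.125 / 0.170545 = 0.732944.

0.7329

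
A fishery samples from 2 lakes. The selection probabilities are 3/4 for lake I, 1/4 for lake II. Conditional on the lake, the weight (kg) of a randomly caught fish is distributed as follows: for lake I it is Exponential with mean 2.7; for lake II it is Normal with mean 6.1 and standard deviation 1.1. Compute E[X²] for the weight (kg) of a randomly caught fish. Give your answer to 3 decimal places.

For each component E[X²] = Var + (mean)², giving I: 14.58; II: 38.42.
Overall E[X²] = 0.75·14.58 + 0.25·38.42 = 20.54.

20.540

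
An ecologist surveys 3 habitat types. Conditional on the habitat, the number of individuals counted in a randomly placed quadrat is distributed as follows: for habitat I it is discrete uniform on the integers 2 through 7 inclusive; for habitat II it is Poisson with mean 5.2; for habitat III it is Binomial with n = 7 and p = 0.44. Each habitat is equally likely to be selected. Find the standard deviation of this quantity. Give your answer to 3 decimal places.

2.015

Per component, I: μ=4.5, E[X²]=23.1667; II: μ=5.2, E[X²]=32.24; III: μ=3.08, E[X²]=11.2112.
E[X] = 0.333333·4.5 + 0.333333·5.2 + 0.333333·3.08 = 4.26.
E[X²] = 0.333333·23.1667 + 0.333333·32.24 + 0.333333·11.2112 = 22.206.
Var(X) = E[X²] − (E[X])² = 22.206 − 18.1476 = 4.05836.
SD(X) = √4.05836 = 2.01454.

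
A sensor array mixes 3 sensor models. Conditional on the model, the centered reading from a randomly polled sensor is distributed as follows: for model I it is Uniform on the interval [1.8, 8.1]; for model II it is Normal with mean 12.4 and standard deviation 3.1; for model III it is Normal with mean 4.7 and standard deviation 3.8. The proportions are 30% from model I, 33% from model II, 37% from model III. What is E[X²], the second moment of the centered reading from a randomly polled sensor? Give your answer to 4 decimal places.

For each component E[X²] = Var + (mean)², giving I: 27.81; II: 163.37; III: 36.53.
Overall E[X²] = 0.3·27.81 + 0.33·163.37 + 0.37·36.53 = 75.7712.

75.7712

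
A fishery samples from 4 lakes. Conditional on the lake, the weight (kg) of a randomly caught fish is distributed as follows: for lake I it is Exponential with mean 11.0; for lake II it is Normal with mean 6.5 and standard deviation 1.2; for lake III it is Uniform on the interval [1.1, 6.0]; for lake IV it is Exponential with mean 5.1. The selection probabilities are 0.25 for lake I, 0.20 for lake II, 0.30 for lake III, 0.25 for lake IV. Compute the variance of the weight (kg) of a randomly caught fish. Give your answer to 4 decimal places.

Per component, I: μ=11, E[X²]=242; II: μ=6.5, E[X²]=43.69; III: μ=3.55, E[X²]=14.6033; IV: μ=5.1, E[X²]=52.02.
E[X] = 0.25·11 + 0.2·6.5 + 0.3·3.55 + 0.25·5.1 = 6.39.
E[X²] = 0.25·242 + 0.2·43.69 + 0.3·14.6033 + 0.25·52.02 = 86.624.
Var(X) = E[X²] − (E[X])² = 86.624 − 40.8321 = 45.7919.

45.7919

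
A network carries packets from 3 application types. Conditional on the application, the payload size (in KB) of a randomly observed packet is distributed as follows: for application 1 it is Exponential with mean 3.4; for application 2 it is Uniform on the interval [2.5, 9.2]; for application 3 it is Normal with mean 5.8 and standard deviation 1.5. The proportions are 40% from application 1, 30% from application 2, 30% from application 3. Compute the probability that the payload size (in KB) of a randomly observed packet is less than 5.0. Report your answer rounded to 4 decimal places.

Conditional on each application, P(X < 5.0): 1: 0.77021; 2: 0.373134; 3: 0.296901.
By total probability, P(X < 5.0) = 0.4·0.77021 + 0.3·0.373134 + 0.3·0.296901 = 0.509095.

0.5091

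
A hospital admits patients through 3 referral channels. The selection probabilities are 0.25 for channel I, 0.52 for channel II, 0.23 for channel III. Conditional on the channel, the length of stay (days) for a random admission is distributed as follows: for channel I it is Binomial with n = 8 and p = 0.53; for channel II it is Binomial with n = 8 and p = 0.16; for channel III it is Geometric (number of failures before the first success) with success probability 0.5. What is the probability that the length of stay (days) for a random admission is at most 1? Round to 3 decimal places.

0.504

Conditional on each channel, P(X ≤ 1): I: 0.0238619; II: 0.625592; III: 0.75.
By total probability, P(X ≤ 1) = 0.25·0.0238619 + 0.52·0.625592 + 0.23·0.75 = 0.503773.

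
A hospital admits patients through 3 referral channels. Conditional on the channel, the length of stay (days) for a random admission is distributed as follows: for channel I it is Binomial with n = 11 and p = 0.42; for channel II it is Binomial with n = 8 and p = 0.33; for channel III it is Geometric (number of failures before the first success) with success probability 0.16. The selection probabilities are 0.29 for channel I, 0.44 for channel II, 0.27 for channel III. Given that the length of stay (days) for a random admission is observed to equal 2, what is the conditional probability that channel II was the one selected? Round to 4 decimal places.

Likelihoods P(X=2 | ·): I: 0.0720631; II: 0.275826; III: 0.112896.
Posterior ∝ prior × likelihood. Numerator for II: 0.44·0.275826 = 0.121363.
Normalizing constant: 0.29·0.0720631 + 0.44·0.275826 + 0.27·0.112896 = 0.172744.
P(II | observation) = 0.121363 / 0.172744 = 0.702564.

0.7026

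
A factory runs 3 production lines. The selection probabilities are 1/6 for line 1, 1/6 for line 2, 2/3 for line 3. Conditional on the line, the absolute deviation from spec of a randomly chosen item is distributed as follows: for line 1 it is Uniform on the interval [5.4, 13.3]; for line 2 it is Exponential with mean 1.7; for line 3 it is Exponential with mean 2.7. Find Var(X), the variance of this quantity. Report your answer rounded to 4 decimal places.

12.8588

Per component, 1: μ=9.35, E[X²]=92.6233; 2: μ=1.7, E[X²]=5.78; 3: μ=2.7, E[X²]=14.58.
E[X] = 0.166667·9.35 + 0.166667·1.7 + 0.666667·2.7 = 3.64167.
E[X²] = 0.166667·92.6233 + 0.166667·5.78 + 0.666667·14.58 = 26.1206.
Var(X) = E[X²] − (E[X])² = 26.1206 − 13.2617 = 12.8588.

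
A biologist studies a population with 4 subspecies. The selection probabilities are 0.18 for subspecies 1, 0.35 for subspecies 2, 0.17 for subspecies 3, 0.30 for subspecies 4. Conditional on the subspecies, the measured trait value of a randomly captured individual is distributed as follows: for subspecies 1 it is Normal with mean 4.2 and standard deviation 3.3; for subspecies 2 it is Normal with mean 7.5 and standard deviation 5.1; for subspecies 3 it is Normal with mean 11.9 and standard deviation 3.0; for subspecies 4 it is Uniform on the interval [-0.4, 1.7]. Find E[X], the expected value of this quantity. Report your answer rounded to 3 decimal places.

Component means — 1: 4.2; 2: 7.5; 3: 11.9; 4: 0.65.
E[X] = 0.18·4.2 + 0.35·7.5 + 0.17·11.9 + 0.3·0.65 = 5.599.

5.599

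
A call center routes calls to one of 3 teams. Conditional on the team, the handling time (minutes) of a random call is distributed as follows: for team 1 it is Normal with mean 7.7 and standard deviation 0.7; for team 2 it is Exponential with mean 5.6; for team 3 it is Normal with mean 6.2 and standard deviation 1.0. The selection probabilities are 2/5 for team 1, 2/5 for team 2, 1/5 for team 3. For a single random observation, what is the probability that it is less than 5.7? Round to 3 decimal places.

Conditional on each team, P(X < 5.7): 1: 0.00213737; 2: 0.638632; 3: 0.308538.
By total probability, P(X < 5.7) = 0.4·0.00213737 + 0.4·0.638632 + 0.2·0.308538 = 0.318015.

0.318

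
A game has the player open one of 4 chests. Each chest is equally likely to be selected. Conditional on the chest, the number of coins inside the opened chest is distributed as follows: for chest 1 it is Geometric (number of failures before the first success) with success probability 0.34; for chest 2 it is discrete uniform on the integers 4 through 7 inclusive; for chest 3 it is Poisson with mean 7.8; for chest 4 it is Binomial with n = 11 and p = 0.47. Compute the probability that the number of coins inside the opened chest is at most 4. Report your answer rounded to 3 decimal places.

0.396

Conditional on each chest, P(X ≤ 4): 1: 0.874767; 2: 0.25; 3: 0.11167; 4: 0.345878.
By total probability, P(X ≤ 4) = 0.25·0.874767 + 0.25·0.25 + 0.25·0.11167 + 0.25·0.345878 = 0.395579.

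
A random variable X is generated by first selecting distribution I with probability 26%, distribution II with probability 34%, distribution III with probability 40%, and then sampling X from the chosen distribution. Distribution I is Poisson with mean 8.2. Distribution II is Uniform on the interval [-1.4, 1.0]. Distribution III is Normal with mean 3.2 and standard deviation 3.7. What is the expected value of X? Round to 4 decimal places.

Component means — I: 8.2; II: -0.2; III: 3.2.
E[X] = 0.26·8.2 + 0.34·-0.2 + 0.4·3.2 = 3.344.

3.3440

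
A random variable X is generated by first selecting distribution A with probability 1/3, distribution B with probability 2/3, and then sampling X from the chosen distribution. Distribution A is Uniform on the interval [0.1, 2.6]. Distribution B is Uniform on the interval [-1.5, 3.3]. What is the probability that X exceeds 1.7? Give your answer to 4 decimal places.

Conditional on each component, P(X > 1.7): A: 0.36; B: 0.333333.
By total probability, P(X > 1.7) = 0.333333·0.36 + 0.666667·0.333333 = 0.342222.

0.3422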